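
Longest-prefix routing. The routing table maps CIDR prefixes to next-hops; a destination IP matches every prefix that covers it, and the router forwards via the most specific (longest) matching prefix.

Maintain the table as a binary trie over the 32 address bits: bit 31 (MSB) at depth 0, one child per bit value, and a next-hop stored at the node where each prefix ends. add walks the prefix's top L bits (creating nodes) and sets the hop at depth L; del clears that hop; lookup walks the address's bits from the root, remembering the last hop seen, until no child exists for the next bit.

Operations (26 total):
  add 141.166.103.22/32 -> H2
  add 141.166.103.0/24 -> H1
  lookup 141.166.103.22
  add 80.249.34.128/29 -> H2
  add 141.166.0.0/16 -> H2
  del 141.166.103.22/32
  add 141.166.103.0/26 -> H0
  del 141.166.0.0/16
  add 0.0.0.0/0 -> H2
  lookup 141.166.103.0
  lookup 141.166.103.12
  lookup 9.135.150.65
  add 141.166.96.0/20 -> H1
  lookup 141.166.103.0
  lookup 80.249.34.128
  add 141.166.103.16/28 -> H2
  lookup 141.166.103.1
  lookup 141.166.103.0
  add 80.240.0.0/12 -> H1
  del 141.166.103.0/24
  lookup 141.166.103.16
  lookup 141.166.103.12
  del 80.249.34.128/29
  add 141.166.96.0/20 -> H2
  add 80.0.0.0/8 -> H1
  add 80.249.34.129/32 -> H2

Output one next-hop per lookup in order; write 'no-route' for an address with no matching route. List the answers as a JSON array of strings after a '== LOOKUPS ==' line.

Trace:
  add 141.166.103.22/32 -> H2 at depth 32
  add 141.166.103.0/24 -> H1 at depth 24
  ? 141.166.103.22  path d0:-→d1:-→d2:-→d3:-→d4:-→d5:-→d6:-→d7:-→d8:-→d9:-→d10:-→d11:-→d12:-→d13:-→d14:-→d15:-→d16:-→d17:-→d18:-→d19:-→d20:-→d21:-→d22:-→d23:-→d24:H1→d25:-→d26:-→d27:-→d28:-→d29:-→d30:-→d31:-→d32:H2  best=H2
  add 80.249.34.128/29 -> H2 at depth 29
  add 141.166.0.0/16 -> H2 at depth 16
  del 141.166.103.22/32 (clear depth 32)
  add 141.166.103.0/26 -> H0 at depth 26
  del 141.166.0.0/16 (clear depth 16)
  add 0.0.0.0/0 -> H2 at depth 0
  ? 141.166.103.0  path d0:H2→d1:-→d2:-→d3:-→d4:-→d5:-→d6:-→d7:-→d8:-→d9:-→d10:-→d11:-→d12:-→d13:-→d14:-→d15:-→d16:-→d17:-→d18:-→d19:-→d20:-→d21:-→d22:-→d23:-→d24:H1→d25:-→d26:H0→d27:-  best=H0
  ? 141.166.103.12  path d0:H2→d1:-→d2:-→d3:-→d4:-→d5:-→d6:-→d7:-→d8:-→d9:-→d10:-→d11:-→d12:-→d13:-→d14:-→d15:-→d16:-→d17:-→d18:-→d19:-→d20:-→d21:-→d22:-→d23:-→d24:H1→d25:-→d26:H0→d27:-  best=H0
  ? 9.135.150.65  path d0:H2→d1:-  best=H2
  add 141.166.96.0/20 -> H1 at depth 20
  ? 141.166.103.0  path d0:H2→d1:-→d2:-→d3:-→d4:-→d5:-→d6:-→d7:-→d8:-→d9:-→d10:-→d11:-→d12:-→d13:-→d14:-→d15:-→d16:-→d17:-→d18:-→d19:-→d20:H1→d21:-→d22:-→d23:-→d24:H1→d25:-→d26:H0→d27:-  best=H0
  ? 80.249.34.128  path d0:H2→d1:-→d2:-→d3:-→d4:-→d5:-→d6:-→d7:-→d8:-→d9:-→d10:-→d11:-→d12:-→d13:-→d14:-→d15:-→d16:-→d17:-→d18:-→d19:-→d20:-→d21:-→d22:-→d23:-→d24:-→d25:-→d26:-→d27:-→d28:-→d29:H2  best=H2
  add 141.166.103.16/28 -> H2 at depth 28
  ? 141.166.103.1  path d0:H2→d1:-→d2:-→d3:-→d4:-→d5:-→d6:-→d7:-→d8:-→d9:-→d10:-→d11:-→d12:-→d13:-→d14:-→d15:-→d16:-→d17:-→d18:-→d19:-→d20:H1→d21:-→d22:-→d23:-→d24:H1→d25:-→d26:H0→d27:-  best=H0
  ? 141.166.103.0  path d0:H2→d1:-→d2:-→d3:-→d4:-→d5:-→d6:-→d7:-→d8:-→d9:-→d10:-→d11:-→d12:-→d13:-→d14:-→d15:-→d16:-→d17:-→d18:-→d19:-→d20:H1→d21:-→d22:-→d23:-→d24:H1→d25:-→d26:H0→d27:-  best=H0
  add 80.240.0.0/12 -> H1 at depth 12
  del 141.166.103.0/24 (clear depth 24)
  ? 141.166.103.16  path d0:H2→d1:-→d2:-→d3:-→d4:-→d5:-→d6:-→d7:-→d8:-→d9:-→d10:-→d11:-→d12:-→d13:-→d14:-→d15:-→d16:-→d17:-→d18:-→d19:-→d20:H1→d21:-→d22:-→d23:-→d24:-→d25:-→d26:H0→d27:-→d28:H2→d29:-  best=H2
  ? 141.166.103.12  path d0:H2→d1:-→d2:-→d3:-→d4:-→d5:-→d6:-→d7:-→d8:-→d9:-→d10:-→d11:-→d12:-→d13:-→d14:-→d15:-→d16:-→d17:-→d18:-→d19:-→d20:H1→d21:-→d22:-→d23:-→d24:-→d25:-→d26:H0→d27:-  best=H0
  del 80.249.34.128/29 (clear depth 29)
  add 141.166.96.0/20 -> H2 at depth 20
  add 80.0.0.0/8 -> H1 at depth 8
  add 80.249.34.129/32 -> H2 at depth 32

== LOOKUPS ==
["H2","H0","H0","H2","H0","H2","H0","H0","H2","H0"]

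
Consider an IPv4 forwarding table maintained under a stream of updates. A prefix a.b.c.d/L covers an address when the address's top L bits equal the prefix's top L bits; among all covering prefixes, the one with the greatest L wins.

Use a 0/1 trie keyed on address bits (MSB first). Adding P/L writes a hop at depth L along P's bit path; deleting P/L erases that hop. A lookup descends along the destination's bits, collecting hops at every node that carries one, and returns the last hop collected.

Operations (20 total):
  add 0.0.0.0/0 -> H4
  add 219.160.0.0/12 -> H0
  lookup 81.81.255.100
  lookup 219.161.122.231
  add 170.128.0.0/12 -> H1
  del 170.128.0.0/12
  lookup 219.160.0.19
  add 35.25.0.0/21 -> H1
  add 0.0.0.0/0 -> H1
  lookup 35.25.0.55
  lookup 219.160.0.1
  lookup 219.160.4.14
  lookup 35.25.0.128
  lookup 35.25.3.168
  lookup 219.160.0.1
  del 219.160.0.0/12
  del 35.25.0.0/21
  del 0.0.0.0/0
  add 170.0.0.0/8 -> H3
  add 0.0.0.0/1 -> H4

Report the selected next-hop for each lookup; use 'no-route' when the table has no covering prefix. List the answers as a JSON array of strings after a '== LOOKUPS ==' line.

Trace:
  add 0.0.0.0/0 -> H4 at depth 0
  add 219.160.0.0/12 -> H0 at depth 12
  lookup 81.81.255.100: bits ε walk d0:H4 -> H4
  lookup 219.161.122.231: bits 110110111010 walk d0:H4→d1:-→d2:-→d3:-→d4:-→d5:-→d6:-→d7:-→d8:-→d9:-→d10:-→d11:-→d12:H0 -> H0
  add 170.128.0.0/12 -> H1 at depth 12
  del 170.128.0.0/12 (clear depth 12)
  lookup 219.160.0.19: bits 110110111010 walk d0:H4→d1:-→d2:-→d3:-→d4:-→d5:-→d6:-→d7:-→d8:-→d9:-→d10:-→d11:-→d12:H0 -> H0
  add 35.25.0.0/21 -> H1 at depth 21
  add 0.0.0.0/0 -> H1 at depth 0
  lookup 35.25.0.55: bits 001000110001100100000 walk d0:H1→d1:-→d2:-→d3:-→d4:-→d5:-→d6:-→d7:-→d8:-→d9:-→d10:-→d11:-→d12:-→d13:-→d14:-→d15:-→d16:-→d17:-→d18:-→d19:-→d20:-→d21:H1 -> H1
  lookup 219.160.0.1: bits 110110111010 walk d0:H1→d1:-→d2:-→d3:-→d4:-→d5:-→d6:-→d7:-→d8:-→d9:-→d10:-→d11:-→d12:H0 -> H0
  lookup 219.160.4.14: bits 110110111010 walk d0:H1→d1:-→d2:-→d3:-→d4:-→d5:-→d6:-→d7:-→d8:-→d9:-→d10:-→d11:-→d12:H0 -> H0
  lookup 35.25.0.128: bits 001000110001100100000 walk d0:H1→d1:-→d2:-→d3:-→d4:-→d5:-→d6:-→d7:-→d8:-→d9:-→d10:-→d11:-→d12:-→d13:-→d14:-→d15:-→d16:-→d17:-→d18:-→d19:-→d20:-→d21:H1 -> H1
  lookup 35.25.3.168: bits 001000110001100100000 walk d0:H1→d1:-→d2:-→d3:-→d4:-→d5:-→d6:-→d7:-→d8:-→d9:-→d10:-→d11:-→d12:-→d13:-→d14:-→d15:-→d16:-→d17:-→d18:-→d19:-→d20:-→d21:H1 -> H1
  lookup 219.160.0.1: bits 110110111010 walk d0:H1→d1:-→d2:-→d3:-→d4:-→d5:-→d6:-→d7:-→d8:-→d9:-→d10:-→d11:-→d12:H0 -> H0
  del 219.160.0.0/12 (clear depth 12)
  del 35.25.0.0/21 (clear depth 21)
  del 0.0.0.0/0 (clear depth 0)
  add 170.0.0.0/8 -> H3 at depth 8
  add 0.0.0.0/1 -> H4 at depth 1

== LOOKUPS ==
["H4","H0","H0","H1","H0","H0","H1","H1","H0"]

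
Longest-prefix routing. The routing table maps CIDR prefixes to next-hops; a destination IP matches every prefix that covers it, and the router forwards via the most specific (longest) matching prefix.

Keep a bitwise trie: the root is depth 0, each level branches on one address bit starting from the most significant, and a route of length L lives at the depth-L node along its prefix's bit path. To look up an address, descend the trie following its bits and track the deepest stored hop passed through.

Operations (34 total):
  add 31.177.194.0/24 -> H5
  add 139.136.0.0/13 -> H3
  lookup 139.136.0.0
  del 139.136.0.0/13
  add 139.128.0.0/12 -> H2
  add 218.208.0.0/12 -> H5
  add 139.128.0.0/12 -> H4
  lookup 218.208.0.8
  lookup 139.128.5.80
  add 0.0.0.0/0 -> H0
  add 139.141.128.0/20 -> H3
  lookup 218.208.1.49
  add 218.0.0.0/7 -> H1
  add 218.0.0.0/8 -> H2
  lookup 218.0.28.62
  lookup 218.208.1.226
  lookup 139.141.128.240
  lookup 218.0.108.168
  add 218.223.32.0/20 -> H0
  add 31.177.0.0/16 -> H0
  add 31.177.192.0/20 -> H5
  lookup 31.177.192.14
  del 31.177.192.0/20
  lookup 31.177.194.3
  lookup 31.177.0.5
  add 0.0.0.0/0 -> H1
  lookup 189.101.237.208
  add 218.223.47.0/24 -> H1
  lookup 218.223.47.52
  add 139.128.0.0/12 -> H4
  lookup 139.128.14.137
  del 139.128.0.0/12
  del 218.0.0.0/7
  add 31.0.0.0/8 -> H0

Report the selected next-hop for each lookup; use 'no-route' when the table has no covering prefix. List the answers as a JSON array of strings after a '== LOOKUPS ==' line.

Trace:
  + 31.177.194.0/24 (H5) depth=24
  + 139.136.0.0/13 (H3) depth=13
  ? 139.136.0.0  path d0:-→d1:-→d2:-→d3:-→d4:-→d5:-→d6:-→d7:-→d8:-→d9:-→d10:-→d11:-→d12:-→d13:H3  best=H3
  del 139.136.0.0/13 (clear depth 13)
  + 139.128.0.0/12 (H2) depth=12
  + 218.208.0.0/12 (H5) depth=12
  + 139.128.0.0/12 (H4) depth=12
  ? 218.208.0.8  path d0:-→d1:-→d2:-→d3:-→d4:-→d5:-→d6:-→d7:-→d8:-→d9:-→d10:-→d11:-→d12:H5  best=H5
  ? 139.128.5.80  path d0:-→d1:-→d2:-→d3:-→d4:-→d5:-→d6:-→d7:-→d8:-→d9:-→d10:-→d11:-→d12:H4  best=H4
  + 0.0.0.0/0 (H0) depth=0
  + 139.141.128.0/20 (H3) depth=20
  ? 218.208.1.49  path d0:H0→d1:-→d2:-→d3:-→d4:-→d5:-→d6:-→d7:-→d8:-→d9:-→d10:-→d11:-→d12:H5  best=H5
  + 218.0.0.0/7 (H1) depth=7
  + 218.0.0.0/8 (H2) depth=8
  ? 218.0.28.62  path d0:H0→d1:-→d2:-→d3:-→d4:-→d5:-→d6:-→d7:H1→d8:H2  best=H2
  ? 218.208.1.226  path d0:H0→d1:-→d2:-→d3:-→d4:-→d5:-→d6:-→d7:H1→d8:H2→d9:-→d10:-→d11:-→d12:H5  best=H5
  ? 139.141.128.240  path d0:H0→d1:-→d2:-→d3:-→d4:-→d5:-→d6:-→d7:-→d8:-→d9:-→d10:-→d11:-→d12:H4→d13:-→d14:-→d15:-→d16:-→d17:-→d18:-→d19:-→d20:H3  best=H3
  ? 218.0.108.168  path d0:H0→d1:-→d2:-→d3:-→d4:-→d5:-→d6:-→d7:H1→d8:H2  best=H2
  + 218.223.32.0/20 (H0) depth=20
  + 31.177.0.0/16 (H0) depth=16
  + 31.177.192.0/20 (H5) depth=20
  ? 31.177.192.14  path d0:H0→d1:-→d2:-→d3:-→d4:-→d5:-→d6:-→d7:-→d8:-→d9:-→d10:-→d11:-→d12:-→d13:-→d14:-→d15:-→d16:H0→d17:-→d18:-→d19:-→d20:H5→d21:-→d22:-  best=H5
  del 31.177.192.0/20 (clear depth 20)
  ? 31.177.194.3  path d0:H0→d1:-→d2:-→d3:-→d4:-→d5:-→d6:-→d7:-→d8:-→d9:-→d10:-→d11:-→d12:-→d13:-→d14:-→d15:-→d16:H0→d17:-→d18:-→d19:-→d20:-→d21:-→d22:-→d23:-→d24:H5  best=H5
  ? 31.177.0.5  path d0:H0→d1:-→d2:-→d3:-→d4:-→d5:-→d6:-→d7:-→d8:-→d9:-→d10:-→d11:-→d12:-→d13:-→d14:-→d15:-→d16:H0  best=H0
  + 0.0.0.0/0 (H1) depth=0
  ? 189.101.237.208  path d0:H1→d1:-→d2:-  best=H1
  + 218.223.47.0/24 (H1) depth=24
  ? 218.223.47.52  path d0:H1→d1:-→d2:-→d3:-→d4:-→d5:-→d6:-→d7:H1→d8:H2→d9:-→d10:-→d11:-→d12:H5→d13:-→d14:-→d15:-→d16:-→d17:-→d18:-→d19:-→d20:H0→d21:-→d22:-→d23:-→d24:H1  best=H1
  + 139.128.0.0/12 (H4) depth=12
  ? 139.128.14.137  path d0:H1→d1:-→d2:-→d3:-→d4:-→d5:-→d6:-→d7:-→d8:-→d9:-→d10:-→d11:-→d12:H4  best=H4
  del 139.128.0.0/12 (clear depth 12)
  del 218.0.0.0/7 (clear depth 7)
  + 31.0.0.0/8 (H0) depth=8

== LOOKUPS ==
["H3","H5","H4","H5","H2","H5","H3","H2","H5","H5","H0","H1","H1","H4"]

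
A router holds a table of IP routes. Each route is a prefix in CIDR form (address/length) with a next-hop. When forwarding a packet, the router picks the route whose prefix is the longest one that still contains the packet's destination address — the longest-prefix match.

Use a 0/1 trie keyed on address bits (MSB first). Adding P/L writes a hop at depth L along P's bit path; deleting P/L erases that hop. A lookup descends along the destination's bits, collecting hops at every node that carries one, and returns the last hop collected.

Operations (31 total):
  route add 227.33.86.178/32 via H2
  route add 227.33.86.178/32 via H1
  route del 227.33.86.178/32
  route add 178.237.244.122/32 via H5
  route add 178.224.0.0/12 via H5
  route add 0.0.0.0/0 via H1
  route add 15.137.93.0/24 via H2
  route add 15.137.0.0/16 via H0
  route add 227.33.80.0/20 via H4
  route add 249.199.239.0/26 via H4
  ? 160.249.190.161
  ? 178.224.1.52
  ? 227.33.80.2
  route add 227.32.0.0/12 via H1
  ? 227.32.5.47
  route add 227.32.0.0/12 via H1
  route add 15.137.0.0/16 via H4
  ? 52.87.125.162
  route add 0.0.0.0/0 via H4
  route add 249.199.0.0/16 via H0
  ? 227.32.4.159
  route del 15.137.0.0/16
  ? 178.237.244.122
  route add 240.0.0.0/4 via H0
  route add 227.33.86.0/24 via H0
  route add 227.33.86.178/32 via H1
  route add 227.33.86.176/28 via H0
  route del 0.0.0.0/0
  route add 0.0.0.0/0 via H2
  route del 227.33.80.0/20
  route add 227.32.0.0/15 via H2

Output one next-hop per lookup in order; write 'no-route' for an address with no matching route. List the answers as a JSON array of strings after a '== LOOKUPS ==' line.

Trace:
  add 227.33.86.178/32 -> H2 at depth 32
  add 227.33.86.178/32 -> H1 at depth 32
  - 227.33.86.178/32 clear@32
  add 178.237.244.122/32 -> H5 at depth 32
  add 178.224.0.0/12 -> H5 at depth 12
  add 0.0.0.0/0 -> H1 at depth 0
  add 15.137.93.0/24 -> H2 at depth 24
  add 15.137.0.0/16 -> H0 at depth 16
  add 227.33.80.0/20 -> H4 at depth 20
  add 249.199.239.0/26 -> H4 at depth 26
  Q 160.249.190.161: descend 101 ; hops seen [H1] ; pick H1
  Q 178.224.1.52: descend 101100101110 ; hops seen [H1,H5] ; pick H5
  Q 227.33.80.2: descend 111000110010000101010 ; hops seen [H1,H4] ; pick H4
  add 227.32.0.0/12 -> H1 at depth 12
  Q 227.32.5.47: descend 111000110010000 ; hops seen [H1,H1] ; pick H1
  add 227.32.0.0/12 -> H1 at depth 12
  add 15.137.0.0/16 -> H4 at depth 16
  Q 52.87.125.162: descend 00 ; hops seen [H1] ; pick H1
  add 0.0.0.0/0 -> H4 at depth 0
  add 249.199.0.0/16 -> H0 at depth 16
  Q 227.32.4.159: descend 111000110010000 ; hops seen [H4,H1] ; pick H1
  - 15.137.0.0/16 clear@16
  Q 178.237.244.122: descend 10110010111011011111010001111010 ; hops seen [H4,H5,H5] ; pick H5
  add 240.0.0.0/4 -> H0 at depth 4
  add 227.33.86.0/24 -> H0 at depth 24
  add 227.33.86.178/32 -> H1 at depth 32
  add 227.33.86.176/28 -> H0 at depth 28
  - 0.0.0.0/0 clear@0
  add 0.0.0.0/0 -> H2 at depth 0
  - 227.33.80.0/20 clear@20
  add 227.32.0.0/15 -> H2 at depth 15

== LOOKUPS ==
["H1","H5","H4","H1","H1","H1","H5"]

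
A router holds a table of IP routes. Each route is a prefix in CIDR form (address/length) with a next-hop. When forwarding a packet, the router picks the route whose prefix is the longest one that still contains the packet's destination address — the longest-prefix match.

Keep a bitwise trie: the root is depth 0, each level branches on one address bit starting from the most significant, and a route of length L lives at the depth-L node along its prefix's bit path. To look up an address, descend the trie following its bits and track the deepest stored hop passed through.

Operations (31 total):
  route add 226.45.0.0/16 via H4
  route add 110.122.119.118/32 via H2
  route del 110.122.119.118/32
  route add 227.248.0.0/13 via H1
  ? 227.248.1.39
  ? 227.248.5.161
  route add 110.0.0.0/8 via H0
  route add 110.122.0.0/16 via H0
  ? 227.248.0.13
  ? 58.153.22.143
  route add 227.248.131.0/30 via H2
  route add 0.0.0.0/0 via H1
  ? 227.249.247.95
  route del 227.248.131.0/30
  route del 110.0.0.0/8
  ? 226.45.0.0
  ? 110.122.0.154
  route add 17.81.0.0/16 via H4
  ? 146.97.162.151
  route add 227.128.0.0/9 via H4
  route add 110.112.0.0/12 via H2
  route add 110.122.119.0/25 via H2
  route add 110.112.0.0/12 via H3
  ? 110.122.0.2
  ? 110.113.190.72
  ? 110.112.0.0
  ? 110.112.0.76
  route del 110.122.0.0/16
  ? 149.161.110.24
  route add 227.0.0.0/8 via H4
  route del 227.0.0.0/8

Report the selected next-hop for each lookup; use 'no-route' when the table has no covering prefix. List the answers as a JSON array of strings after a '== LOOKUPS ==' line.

Trace:
  add 226.45.0.0/16 -> H4 at depth 16
  add 110.122.119.118/32 -> H2 at depth 32
  del 110.122.119.118/32 (clear depth 32)
  add 227.248.0.0/13 -> H1 at depth 13
  lookup 227.248.1.39: bits 1110001111111 walk d0:-→d1:-→d2:-→d3:-→d4:-→d5:-→d6:-→d7:-→d8:-→d9:-→d10:-→d11:-→d12:-→d13:H1 -> H1
  lookup 227.248.5.161: bits 1110001111111 walk d0:-→d1:-→d2:-→d3:-→d4:-→d5:-→d6:-→d7:-→d8:-→d9:-→d10:-→d11:-→d12:-→d13:H1 -> H1
  add 110.0.0.0/8 -> H0 at depth 8
  add 110.122.0.0/16 -> H0 at depth 16
  lookup 227.248.0.13: bits 1110001111111 walk d0:-→d1:-→d2:-→d3:-→d4:-→d5:-→d6:-→d7:-→d8:-→d9:-→d10:-→d11:-→d12:-→d13:H1 -> H1
  lookup 58.153.22.143: bits 0 walk d0:-→d1:- -> no-route
  add 227.248.131.0/30 -> H2 at depth 30
  add 0.0.0.0/0 -> H1 at depth 0
  lookup 227.249.247.95: bits 111000111111100 walk d0:H1→d1:-→d2:-→d3:-→d4:-→d5:-→d6:-→d7:-→d8:-→d9:-→d10:-→d11:-→d12:-→d13:H1→d14:-→d15:- -> H1
  del 227.248.131.0/30 (clear depth 30)
  del 110.0.0.0/8 (clear depth 8)
  lookup 226.45.0.0: bits 1110001000101101 walk d0:H1→d1:-→d2:-→d3:-→d4:-→d5:-→d6:-→d7:-→d8:-→d9:-→d10:-→d11:-→d12:-→d13:-→d14:-→d15:-→d16:H4 -> H4
  lookup 110.122.0.154: bits 01101110011110100 walk d0:H1→d1:-→d2:-→d3:-→d4:-→d5:-→d6:-→d7:-→d8:-→d9:-→d10:-→d11:-→d12:-→d13:-→d14:-→d15:-→d16:H0→d17:- -> H0
  add 17.81.0.0/16 -> H4 at depth 16
  lookup 146.97.162.151: bits 1 walk d0:H1→d1:- -> H1
  add 227.128.0.0/9 -> H4 at depth 9
  add 110.112.0.0/12 -> H2 at depth 12
  add 110.122.119.0/25 -> H2 at depth 25
  add 110.112.0.0/12 -> H3 at depth 12
  lookup 110.122.0.2: bits 01101110011110100 walk d0:H1→d1:-→d2:-→d3:-→d4:-→d5:-→d6:-→d7:-→d8:-→d9:-→d10:-→d11:-→d12:H3→d13:-→d14:-→d15:-→d16:H0→d17:- -> H0
  lookup 110.113.190.72: bits 011011100111 walk d0:H1→d1:-→d2:-→d3:-→d4:-→d5:-→d6:-→d7:-→d8:-→d9:-→d10:-→d11:-→d12:H3 -> H3
  lookup 110.112.0.0: bits 011011100111 walk d0:H1→d1:-→d2:-→d3:-→d4:-→d5:-→d6:-→d7:-→d8:-→d9:-→d10:-→d11:-→d12:H3 -> H3
  lookup 110.112.0.76: bits 011011100111 walk d0:H1→d1:-→d2:-→d3:-→d4:-→d5:-→d6:-→d7:-→d8:-→d9:-→d10:-→d11:-→d12:H3 -> H3
  del 110.122.0.0/16 (clear depth 16)
  lookup 149.161.110.24: bits 1 walk d0:H1→d1:- -> H1
  add 227.0.0.0/8 -> H4 at depth 8
  del 227.0.0.0/8 (clear depth 8)

== LOOKUPS ==
["H1","H1","H1","no-route","H1","H4","H0","H1","H0","H3","H3","H3","H1"]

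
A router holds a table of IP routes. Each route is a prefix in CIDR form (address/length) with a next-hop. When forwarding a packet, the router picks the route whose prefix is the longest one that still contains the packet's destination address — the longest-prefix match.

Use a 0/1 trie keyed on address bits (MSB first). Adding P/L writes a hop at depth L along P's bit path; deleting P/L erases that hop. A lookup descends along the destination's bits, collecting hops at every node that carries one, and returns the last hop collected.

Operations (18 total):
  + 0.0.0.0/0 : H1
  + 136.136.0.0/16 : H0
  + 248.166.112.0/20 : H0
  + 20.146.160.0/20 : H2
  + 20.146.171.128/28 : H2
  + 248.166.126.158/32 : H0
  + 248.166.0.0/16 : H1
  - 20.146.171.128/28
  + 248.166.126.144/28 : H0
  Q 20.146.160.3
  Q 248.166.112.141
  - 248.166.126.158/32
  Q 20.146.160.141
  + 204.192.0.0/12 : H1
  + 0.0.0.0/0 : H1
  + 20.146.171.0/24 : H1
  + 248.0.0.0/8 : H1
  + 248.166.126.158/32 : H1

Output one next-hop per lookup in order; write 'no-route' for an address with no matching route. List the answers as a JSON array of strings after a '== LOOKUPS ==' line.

Process each operation:
  add 0.0.0.0/0 -> H1 at depth 0
  add 136.136.0.0/16 -> H0 at depth 16
  add 248.166.112.0/20 -> H0 at depth 20
  add 20.146.160.0/20 -> H2 at depth 20
  add 20.146.171.128/28 -> H2 at depth 28
  add 248.166.126.158/32 -> H0 at depth 32
  add 248.166.0.0/16 -> H1 at depth 16
  - 20.146.171.128/28 clear@28
  add 248.166.126.144/28 -> H0 at depth 28
  ? 20.146.160.3  path d0:H1→d1:-→d2:-→d3:-→d4:-→d5:-→d6:-→d7:-→d8:-→d9:-→d10:-→d11:-→d12:-→d13:-→d14:-→d15:-→d16:-→d17:-→d18:-→d19:-→d20:H2  best=H2
  ? 248.166.112.141  path d0:H1→d1:-→d2:-→d3:-→d4:-→d5:-→d6:-→d7:-→d8:-→d9:-→d10:-→d11:-→d12:-→d13:-→d14:-→d15:-→d16:H1→d17:-→d18:-→d19:-→d20:H0  best=H0
  - 248.166.126.158/32 clear@32
  ? 20.146.160.141  path d0:H1→d1:-→d2:-→d3:-→d4:-→d5:-→d6:-→d7:-→d8:-→d9:-→d10:-→d11:-→d12:-→d13:-→d14:-→d15:-→d16:-→d17:-→d18:-→d19:-→d20:H2  best=H2
  add 204.192.0.0/12 -> H1 at depth 12
  add 0.0.0.0/0 -> H1 at depth 0
  add 20.146.171.0/24 -> H1 at depth 24
  add 248.0.0.0/8 -> H1 at depth 8
  add 248.166.126.158/32 -> H1 at depth 32

== LOOKUPS ==
["H2","H0","H2"]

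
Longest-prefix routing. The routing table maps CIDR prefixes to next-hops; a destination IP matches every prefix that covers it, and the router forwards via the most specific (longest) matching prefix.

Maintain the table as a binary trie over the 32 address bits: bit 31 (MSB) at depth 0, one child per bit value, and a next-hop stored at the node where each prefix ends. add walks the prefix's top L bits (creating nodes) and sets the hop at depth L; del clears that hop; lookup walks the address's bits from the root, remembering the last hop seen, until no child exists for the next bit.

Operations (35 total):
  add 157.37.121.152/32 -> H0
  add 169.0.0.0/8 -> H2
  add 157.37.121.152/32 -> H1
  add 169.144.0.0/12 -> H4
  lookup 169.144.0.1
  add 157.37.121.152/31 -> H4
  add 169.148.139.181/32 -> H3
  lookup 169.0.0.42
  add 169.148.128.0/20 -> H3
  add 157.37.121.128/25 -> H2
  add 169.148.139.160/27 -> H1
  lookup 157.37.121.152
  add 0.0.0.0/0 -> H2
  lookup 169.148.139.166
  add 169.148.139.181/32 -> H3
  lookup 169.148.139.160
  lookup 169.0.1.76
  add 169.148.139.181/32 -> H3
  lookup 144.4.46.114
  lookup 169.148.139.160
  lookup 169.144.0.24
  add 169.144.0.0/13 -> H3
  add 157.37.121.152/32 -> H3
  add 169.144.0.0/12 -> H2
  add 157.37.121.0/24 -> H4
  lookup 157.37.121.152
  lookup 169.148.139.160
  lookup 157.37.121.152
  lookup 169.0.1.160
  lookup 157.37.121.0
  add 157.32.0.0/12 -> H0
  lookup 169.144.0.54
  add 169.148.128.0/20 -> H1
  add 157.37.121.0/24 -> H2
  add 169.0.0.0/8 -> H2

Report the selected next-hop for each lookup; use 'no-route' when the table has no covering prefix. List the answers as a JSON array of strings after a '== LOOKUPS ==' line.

Apply in order:
  + 157.37.121.152/32 (H0) depth=32
  + 169.0.0.0/8 (H2) depth=8
  + 157.37.121.152/32 (H1) depth=32
  + 169.144.0.0/12 (H4) depth=12
  lookup 169.144.0.1: bits 101010011001 walk d0:-→d1:-→d2:-→d3:-→d4:-→d5:-→d6:-→d7:-→d8:H2→d9:-→d10:-→d11:-→d12:H4 -> H4
  + 157.37.121.152/31 (H4) depth=31
  + 169.148.139.181/32 (H3) depth=32
  lookup 169.0.0.42: bits 10101001 walk d0:-→d1:-→d2:-→d3:-→d4:-→d5:-→d6:-→d7:-→d8:H2 -> H2
  + 169.148.128.0/20 (H3) depth=20
  + 157.37.121.128/25 (H2) depth=25
  + 169.148.139.160/27 (H1) depth=27
  lookup 157.37.121.152: bits 10011101001001010111100110011000 walk d0:-→d1:-→d2:-→d3:-→d4:-→d5:-→d6:-→d7:-→d8:-→d9:-→d10:-→d11:-→d12:-→d13:-→d14:-→d15:-→d16:-→d17:-→d18:-→d19:-→d20:-→d21:-→d22:-→d23:-→d24:-→d25:H2→d26:-→d27:-→d28:-→d29:-→d30:-→d31:H4→d32:H1 -> H1
  + 0.0.0.0/0 (H2) depth=0
  lookup 169.148.139.166: bits 101010011001010010001011101 walk d0:H2→d1:-→d2:-→d3:-→d4:-→d5:-→d6:-→d7:-→d8:H2→d9:-→d10:-→d11:-→d12:H4→d13:-→d14:-→d15:-→d16:-→d17:-→d18:-→d19:-→d20:H3→d21:-→d22:-→d23:-→d24:-→d25:-→d26:-→d27:H1 -> H1
  + 169.148.139.181/32 (H3) depth=32
  lookup 169.148.139.160: bits 101010011001010010001011101 walk d0:H2→d1:-→d2:-→d3:-→d4:-→d5:-→d6:-→d7:-→d8:H2→d9:-→d10:-→d11:-→d12:H4→d13:-→d14:-→d15:-→d16:-→d17:-→d18:-→d19:-→d20:H3→d21:-→d22:-→d23:-→d24:-→d25:-→d26:-→d27:H1 -> H1
  lookup 169.0.1.76: bits 10101001 walk d0:H2→d1:-→d2:-→d3:-→d4:-→d5:-→d6:-→d7:-→d8:H2 -> H2
  + 169.148.139.181/32 (H3) depth=32
  lookup 144.4.46.114: bits 1001 walk d0:H2→d1:-→d2:-→d3:-→d4:- -> H2
  lookup 169.148.139.160: bits 101010011001010010001011101 walk d0:H2→d1:-→d2:-→d3:-→d4:-→d5:-→d6:-→d7:-→d8:H2→d9:-→d10:-→d11:-→d12:H4→d13:-→d14:-→d15:-→d16:-→d17:-→d18:-→d19:-→d20:H3→d21:-→d22:-→d23:-→d24:-→d25:-→d26:-→d27:H1 -> H1
  lookup 169.144.0.24: bits 1010100110010 walk d0:H2→d1:-→d2:-→d3:-→d4:-→d5:-→d6:-→d7:-→d8:H2→d9:-→d10:-→d11:-→d12:H4→d13:- -> H4
  + 169.144.0.0/13 (H3) depth=13
  + 157.37.121.152/32 (H3) depth=32
  + 169.144.0.0/12 (H2) depth=12
  + 157.37.121.0/24 (H4) depth=24
  lookup 157.37.121.152: bits 10011101001001010111100110011000 walk d0:H2→d1:-→d2:-→d3:-→d4:-→d5:-→d6:-→d7:-→d8:-→d9:-→d10:-→d11:-→d12:-→d13:-→d14:-→d15:-→d16:-→d17:-→d18:-→d19:-→d20:-→d21:-→d22:-→d23:-→d24:H4→d25:H2→d26:-→d27:-→d28:-→d29:-→d30:-→d31:H4→d32:H3 -> H3
  lookup 169.148.139.160: bits 101010011001010010001011101 walk d0:H2→d1:-→d2:-→d3:-→d4:-→d5:-→d6:-→d7:-→d8:H2→d9:-→d10:-→d11:-→d12:H2→d13:H3→d14:-→d15:-→d16:-→d17:-→d18:-→d19:-→d20:H3→d21:-→d22:-→d23:-→d24:-→d25:-→d26:-→d27:H1 -> H1
  lookup 157.37.121.152: bits 10011101001001010111100110011000 walk d0:H2→d1:-→d2:-→d3:-→d4:-→d5:-→d6:-→d7:-→d8:-→d9:-→d10:-→d11:-→d12:-→d13:-→d14:-→d15:-→d16:-→d17:-→d18:-→d19:-→d20:-→d21:-→d22:-→d23:-→d24:H4→d25:H2→d26:-→d27:-→d28:-→d29:-→d30:-→d31:H4→d32:H3 -> H3
  lookup 169.0.1.160: bits 10101001 walk d0:H2→d1:-→d2:-→d3:-→d4:-→d5:-→d6:-→d7:-→d8:H2 -> H2
  lookup 157.37.121.0: bits 100111010010010101111001 walk d0:H2→d1:-→d2:-→d3:-→d4:-→d5:-→d6:-→d7:-→d8:-→d9:-→d10:-→d11:-→d12:-→d13:-→d14:-→d15:-→d16:-→d17:-→d18:-→d19:-→d20:-→d21:-→d22:-→d23:-→d24:H4 -> H4
  + 157.32.0.0/12 (H0) depth=12
  lookup 169.144.0.54: bits 1010100110010 walk d0:H2→d1:-→d2:-→d3:-→d4:-→d5:-→d6:-→d7:-→d8:H2→d9:-→d10:-→d11:-→d12:H2→d13:H3 -> H3
  + 169.148.128.0/20 (H1) depth=20
  + 157.37.121.0/24 (H2) depth=24
  + 169.0.0.0/8 (H2) depth=8

== LOOKUPS ==
["H4","H2","H1","H1","H1","H2","H2","H1","H4","H3","H1","H3","H2","H4","H3"]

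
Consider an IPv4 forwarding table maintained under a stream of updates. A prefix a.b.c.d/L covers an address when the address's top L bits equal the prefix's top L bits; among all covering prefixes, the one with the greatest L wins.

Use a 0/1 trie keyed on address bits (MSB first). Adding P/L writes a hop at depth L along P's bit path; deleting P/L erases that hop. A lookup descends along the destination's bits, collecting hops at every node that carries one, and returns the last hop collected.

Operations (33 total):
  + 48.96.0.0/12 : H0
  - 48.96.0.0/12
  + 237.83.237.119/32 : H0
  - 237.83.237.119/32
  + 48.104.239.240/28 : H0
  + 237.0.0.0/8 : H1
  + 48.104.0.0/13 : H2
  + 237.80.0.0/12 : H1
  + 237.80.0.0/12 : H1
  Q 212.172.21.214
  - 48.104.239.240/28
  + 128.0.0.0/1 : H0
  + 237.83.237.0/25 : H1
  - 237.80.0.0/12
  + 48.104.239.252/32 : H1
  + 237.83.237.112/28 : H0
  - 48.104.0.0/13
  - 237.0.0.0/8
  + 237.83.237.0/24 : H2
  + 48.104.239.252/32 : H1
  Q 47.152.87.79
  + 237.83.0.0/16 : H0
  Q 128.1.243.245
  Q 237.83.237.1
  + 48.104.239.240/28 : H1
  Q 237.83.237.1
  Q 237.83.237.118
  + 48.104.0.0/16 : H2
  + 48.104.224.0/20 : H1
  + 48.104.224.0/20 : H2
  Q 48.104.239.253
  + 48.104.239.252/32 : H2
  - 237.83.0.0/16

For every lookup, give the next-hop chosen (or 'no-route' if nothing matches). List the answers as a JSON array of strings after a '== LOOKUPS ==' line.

Process each operation:
  add 48.96.0.0/12 -> H0 at depth 12
  del 48.96.0.0/12 (clear depth 12)
  add 237.83.237.119/32 -> H0 at depth 32
  del 237.83.237.119/32 (clear depth 32)
  add 48.104.239.240/28 -> H0 at depth 28
  add 237.0.0.0/8 -> H1 at depth 8
  add 48.104.0.0/13 -> H2 at depth 13
  add 237.80.0.0/12 -> H1 at depth 12
  add 237.80.0.0/12 -> H1 at depth 12
  ? 212.172.21.214  path d0:-→d1:-→d2:-  best=no-route
  del 48.104.239.240/28 (clear depth 28)
  add 128.0.0.0/1 -> H0 at depth 1
  add 237.83.237.0/25 -> H1 at depth 25
  del 237.80.0.0/12 (clear depth 12)
  add 48.104.239.252/32 -> H1 at depth 32
  add 237.83.237.112/28 -> H0 at depth 28
  del 48.104.0.0/13 (clear depth 13)
  del 237.0.0.0/8 (clear depth 8)
  add 237.83.237.0/24 -> H2 at depth 24
  add 48.104.239.252/32 -> H1 at depth 32
  ? 47.152.87.79  path d0:-→d1:-→d2:-→d3:-  best=no-route
  add 237.83.0.0/16 -> H0 at depth 16
  ? 128.1.243.245  path d0:-→d1:H0  best=H0
  ? 237.83.237.1  path d0:-→d1:H0→d2:-→d3:-→d4:-→d5:-→d6:-→d7:-→d8:-→d9:-→d10:-→d11:-→d12:-→d13:-→d14:-→d15:-→d16:H0→d17:-→d18:-→d19:-→d20:-→d21:-→d22:-→d23:-→d24:H2→d25:H1  best=H1
  add 48.104.239.240/28 -> H1 at depth 28
  ? 237.83.237.1  path d0:-→d1:H0→d2:-→d3:-→d4:-→d5:-→d6:-→d7:-→d8:-→d9:-→d10:-→d11:-→d12:-→d13:-→d14:-→d15:-→d16:H0→d17:-→d18:-→d19:-→d20:-→d21:-→d22:-→d23:-→d24:H2→d25:H1  best=H1
  ? 237.83.237.118  path d0:-→d1:H0→d2:-→d3:-→d4:-→d5:-→d6:-→d7:-→d8:-→d9:-→d10:-→d11:-→d12:-→d13:-→d14:-→d15:-→d16:H0→d17:-→d18:-→d19:-→d20:-→d21:-→d22:-→d23:-→d24:H2→d25:H1→d26:-→d27:-→d28:H0→d29:-→d30:-→d31:-  best=H0
  add 48.104.0.0/16 -> H2 at depth 16
  add 48.104.224.0/20 -> H1 at depth 20
  add 48.104.224.0/20 -> H2 at depth 20
  ? 48.104.239.253  path d0:-→d1:-→d2:-→d3:-→d4:-→d5:-→d6:-→d7:-→d8:-→d9:-→d10:-→d11:-→d12:-→d13:-→d14:-→d15:-→d16:H2→d17:-→d18:-→d19:-→d20:H2→d21:-→d22:-→d23:-→d24:-→d25:-→d26:-→d27:-→d28:H1→d29:-→d30:-→d31:-  best=H1
  add 48.104.239.252/32 -> H2 at depth 32
  del 237.83.0.0/16 (clear depth 16)

== LOOKUPS ==
["no-route","no-route","H0","H1","H1","H0","H1"]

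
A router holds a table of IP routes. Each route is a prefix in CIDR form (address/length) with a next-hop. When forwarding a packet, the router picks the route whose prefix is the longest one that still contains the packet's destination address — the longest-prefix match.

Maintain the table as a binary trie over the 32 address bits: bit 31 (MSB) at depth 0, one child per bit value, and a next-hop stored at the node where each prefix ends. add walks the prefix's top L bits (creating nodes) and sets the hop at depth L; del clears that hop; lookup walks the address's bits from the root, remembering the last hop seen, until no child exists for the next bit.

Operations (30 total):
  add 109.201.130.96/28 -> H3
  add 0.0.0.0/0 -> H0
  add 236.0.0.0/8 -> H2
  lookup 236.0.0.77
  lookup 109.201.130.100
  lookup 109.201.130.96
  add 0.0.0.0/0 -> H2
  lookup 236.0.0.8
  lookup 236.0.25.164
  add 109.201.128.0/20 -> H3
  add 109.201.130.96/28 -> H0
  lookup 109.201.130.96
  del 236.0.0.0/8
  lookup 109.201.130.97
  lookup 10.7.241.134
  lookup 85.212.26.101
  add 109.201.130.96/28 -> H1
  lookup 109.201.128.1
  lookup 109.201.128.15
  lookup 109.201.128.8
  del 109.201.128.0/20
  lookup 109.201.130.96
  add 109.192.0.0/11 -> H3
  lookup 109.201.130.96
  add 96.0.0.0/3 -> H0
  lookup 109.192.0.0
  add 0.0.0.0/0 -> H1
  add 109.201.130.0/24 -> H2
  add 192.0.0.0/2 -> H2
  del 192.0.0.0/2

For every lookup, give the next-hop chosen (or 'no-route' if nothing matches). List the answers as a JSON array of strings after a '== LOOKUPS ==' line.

Trace:
  + 109.201.130.96/28 (H3) depth=28
  + 0.0.0.0/0 (H0) depth=0
  + 236.0.0.0/8 (H2) depth=8
  ? 236.0.0.77  path d0:H0→d1:-→d2:-→d3:-→d4:-→d5:-→d6:-→d7:-→d8:H2  best=H2
  ? 109.201.130.100  path d0:H0→d1:-→d2:-→d3:-→d4:-→d5:-→d6:-→d7:-→d8:-→d9:-→d10:-→d11:-→d12:-→d13:-→d14:-→d15:-→d16:-→d17:-→d18:-→d19:-→d20:-→d21:-→d22:-→d23:-→d24:-→d25:-→d26:-→d27:-→d28:H3  best=H3
  ? 109.201.130.96  path d0:H0→d1:-→d2:-→d3:-→d4:-→d5:-→d6:-→d7:-→d8:-→d9:-→d10:-→d11:-→d12:-→d13:-→d14:-→d15:-→d16:-→d17:-→d18:-→d19:-→d20:-→d21:-→d22:-→d23:-→d24:-→d25:-→d26:-→d27:-→d28:H3  best=H3
  + 0.0.0.0/0 (H2) depth=0
  ? 236.0.0.8  path d0:H2→d1:-→d2:-→d3:-→d4:-→d5:-→d6:-→d7:-→d8:H2  best=H2
  ? 236.0.25.164  path d0:H2→d1:-→d2:-→d3:-→d4:-→d5:-→d6:-→d7:-→d8:H2  best=H2
  + 109.201.128.0/20 (H3) depth=20
  + 109.201.130.96/28 (H0) depth=28
  ? 109.201.130.96  path d0:H2→d1:-→d2:-→d3:-→d4:-→d5:-→d6:-→d7:-→d8:-→d9:-→d10:-→d11:-→d12:-→d13:-→d14:-→d15:-→d16:-→d17:-→d18:-→d19:-→d20:H3→d21:-→d22:-→d23:-→d24:-→d25:-→d26:-→d27:-→d28:H0  best=H0
  - 236.0.0.0/8 clear@8
  ? 109.201.130.97  path d0:H2→d1:-→d2:-→d3:-→d4:-→d5:-→d6:-→d7:-→d8:-→d9:-→d10:-→d11:-→d12:-→d13:-→d14:-→d15:-→d16:-→d17:-→d18:-→d19:-→d20:H3→d21:-→d22:-→d23:-→d24:-→d25:-→d26:-→d27:-→d28:H0  best=H0
  ? 10.7.241.134  path d0:H2→d1:-  best=H2
  ? 85.212.26.101  path d0:H2→d1:-→d2:-  best=H2
  + 109.201.130.96/28 (H1) depth=28
  ? 109.201.128.1  path d0:H2→d1:-→d2:-→d3:-→d4:-→d5:-→d6:-→d7:-→d8:-→d9:-→d10:-→d11:-→d12:-→d13:-→d14:-→d15:-→d16:-→d17:-→d18:-→d19:-→d20:H3→d21:-→d22:-  best=H3
  ? 109.201.128.15  path d0:H2→d1:-→d2:-→d3:-→d4:-→d5:-→d6:-→d7:-→d8:-→d9:-→d10:-→d11:-→d12:-→d13:-→d14:-→d15:-→d16:-→d17:-→d18:-→d19:-→d20:H3→d21:-→d22:-  best=H3
  ? 109.201.128.8  path d0:H2→d1:-→d2:-→d3:-→d4:-→d5:-→d6:-→d7:-→d8:-→d9:-→d10:-→d11:-→d12:-→d13:-→d14:-→d15:-→d16:-→d17:-→d18:-→d19:-→d20:H3→d21:-→d22:-  best=H3
  - 109.201.128.0/20 clear@20
  ? 109.201.130.96  path d0:H2→d1:-→d2:-→d3:-→d4:-→d5:-→d6:-→d7:-→d8:-→d9:-→d10:-→d11:-→d12:-→d13:-→d14:-→d15:-→d16:-→d17:-→d18:-→d19:-→d20:-→d21:-→d22:-→d23:-→d24:-→d25:-→d26:-→d27:-→d28:H1  best=H1
  + 109.192.0.0/11 (H3) depth=11
  ? 109.201.130.96  path d0:H2→d1:-→d2:-→d3:-→d4:-→d5:-→d6:-→d7:-→d8:-→d9:-→d10:-→d11:H3→d12:-→d13:-→d14:-→d15:-→d16:-→d17:-→d18:-→d19:-→d20:-→d21:-→d22:-→d23:-→d24:-→d25:-→d26:-→d27:-→d28:H1  best=H1
  + 96.0.0.0/3 (H0) depth=3
  ? 109.192.0.0  path d0:H2→d1:-→d2:-→d3:H0→d4:-→d5:-→d6:-→d7:-→d8:-→d9:-→d10:-→d11:H3→d12:-  best=H3
  + 0.0.0.0/0 (H1) depth=0
  + 109.201.130.0/24 (H2) depth=24
  + 192.0.0.0/2 (H2) depth=2
  - 192.0.0.0/2 clear@2

== LOOKUPS ==
["H2","H3","H3","H2","H2","H0","H0","H2","H2","H3","H3","H3","H1","H1","H3"]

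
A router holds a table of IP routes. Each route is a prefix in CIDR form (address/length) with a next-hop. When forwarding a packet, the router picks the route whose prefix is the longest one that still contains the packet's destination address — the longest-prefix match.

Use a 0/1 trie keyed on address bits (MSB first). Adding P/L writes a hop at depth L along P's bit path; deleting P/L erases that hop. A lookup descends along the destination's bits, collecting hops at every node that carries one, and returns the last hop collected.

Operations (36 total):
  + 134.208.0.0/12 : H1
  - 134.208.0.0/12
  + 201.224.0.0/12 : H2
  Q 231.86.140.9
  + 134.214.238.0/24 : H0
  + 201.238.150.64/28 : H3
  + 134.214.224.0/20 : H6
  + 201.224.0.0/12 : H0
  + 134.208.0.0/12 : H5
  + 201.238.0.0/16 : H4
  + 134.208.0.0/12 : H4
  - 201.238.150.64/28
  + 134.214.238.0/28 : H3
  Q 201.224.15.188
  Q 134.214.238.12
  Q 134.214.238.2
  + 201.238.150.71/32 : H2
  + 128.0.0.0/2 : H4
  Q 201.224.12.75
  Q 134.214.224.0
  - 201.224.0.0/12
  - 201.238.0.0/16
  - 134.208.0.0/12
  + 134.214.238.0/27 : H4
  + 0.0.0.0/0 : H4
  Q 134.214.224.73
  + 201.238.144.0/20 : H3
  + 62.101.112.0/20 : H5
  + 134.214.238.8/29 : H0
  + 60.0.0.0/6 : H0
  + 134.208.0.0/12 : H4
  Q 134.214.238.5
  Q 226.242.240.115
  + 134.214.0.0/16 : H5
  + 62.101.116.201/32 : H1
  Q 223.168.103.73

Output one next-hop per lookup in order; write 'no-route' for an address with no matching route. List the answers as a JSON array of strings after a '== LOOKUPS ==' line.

Trace:
  add 134.208.0.0/12 -> H1 at depth 12
  del 134.208.0.0/12 (clear depth 12)
  add 201.224.0.0/12 -> H2 at depth 12
  Q 231.86.140.9: descend 11 ; hops seen [∅] ; pick no-route
  add 134.214.238.0/24 -> H0 at depth 24
  add 201.238.150.64/28 -> H3 at depth 28
  add 134.214.224.0/20 -> H6 at depth 20
  add 201.224.0.0/12 -> H0 at depth 12
  add 134.208.0.0/12 -> H5 at depth 12
  add 201.238.0.0/16 -> H4 at depth 16
  add 134.208.0.0/12 -> H4 at depth 12
  del 201.238.150.64/28 (clear depth 28)
  add 134.214.238.0/28 -> H3 at depth 28
  Q 201.224.15.188: descend 110010011110 ; hops seen [H0] ; pick H0
  Q 134.214.238.12: descend 1000011011010110111011100000 ; hops seen [H4,H6,H0,H3] ; pick H3
  Q 134.214.238.2: descend 1000011011010110111011100000 ; hops seen [H4,H6,H0,H3] ; pick H3
  add 201.238.150.71/32 -> H2 at depth 32
  add 128.0.0.0/2 -> H4 at depth 2
  Q 201.224.12.75: descend 110010011110 ; hops seen [H0] ; pick H0
  Q 134.214.224.0: descend 10000110110101101110 ; hops seen [H4,H4,H6] ; pick H6
  del 201.224.0.0/12 (clear depth 12)
  del 201.238.0.0/16 (clear depth 16)
  del 134.208.0.0/12 (clear depth 12)
  add 134.214.238.0/27 -> H4 at depth 27
  add 0.0.0.0/0 -> H4 at depth 0
  Q 134.214.224.73: descend 10000110110101101110 ; hops seen [H4,H4,H6] ; pick H6
  add 201.238.144.0/20 -> H3 at depth 20
  add 62.101.112.0/20 -> H5 at depth 20
  add 134.214.238.8/29 -> H0 at depth 29
  add 60.0.0.0/6 -> H0 at depth 6
  add 134.208.0.0/12 -> H4 at depth 12
  Q 134.214.238.5: descend 1000011011010110111011100000 ; hops seen [H4,H4,H4,H6,H0,H4,H3] ; pick H3
  Q 226.242.240.115: descend 11 ; hops seen [H4] ; pick H4
  add 134.214.0.0/16 -> H5 at depth 16
  add 62.101.116.201/32 -> H1 at depth 32
  Q 223.168.103.73: descend 110 ; hops seen [H4] ; pick H4

== LOOKUPS ==
["no-route","H0","H3","H3","H0","H6","H6","H3","H4","H4"]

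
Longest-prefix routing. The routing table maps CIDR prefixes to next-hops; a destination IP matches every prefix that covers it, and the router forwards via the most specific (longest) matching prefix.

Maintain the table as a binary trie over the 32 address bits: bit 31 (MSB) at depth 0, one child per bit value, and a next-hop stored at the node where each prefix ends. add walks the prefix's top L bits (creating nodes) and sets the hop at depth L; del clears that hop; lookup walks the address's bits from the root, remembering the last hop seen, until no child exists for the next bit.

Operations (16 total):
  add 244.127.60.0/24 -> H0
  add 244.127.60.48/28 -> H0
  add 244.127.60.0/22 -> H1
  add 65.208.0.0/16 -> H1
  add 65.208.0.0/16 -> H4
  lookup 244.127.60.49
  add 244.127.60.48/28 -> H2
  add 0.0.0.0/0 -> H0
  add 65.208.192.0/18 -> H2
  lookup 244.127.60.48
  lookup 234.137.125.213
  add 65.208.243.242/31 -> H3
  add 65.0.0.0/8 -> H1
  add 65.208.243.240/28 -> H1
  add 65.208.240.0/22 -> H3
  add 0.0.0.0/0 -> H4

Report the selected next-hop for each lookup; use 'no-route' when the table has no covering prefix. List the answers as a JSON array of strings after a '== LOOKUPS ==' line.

Trace:
  + 244.127.60.0/24 (H0) depth=24
  + 244.127.60.48/28 (H0) depth=28
  + 244.127.60.0/22 (H1) depth=22
  + 65.208.0.0/16 (H1) depth=16
  + 65.208.0.0/16 (H4) depth=16
  lookup 244.127.60.49: bits 1111010001111111001111000011 walk d0:-→d1:-→d2:-→d3:-→d4:-→d5:-→d6:-→d7:-→d8:-→d9:-→d10:-→d11:-→d12:-→d13:-→d14:-→d15:-→d16:-→d17:-→d18:-→d19:-→d20:-→d21:-→d22:H1→d23:-→d24:H0→d25:-→d26:-→d27:-→d28:H0 -> H0
  + 244.127.60.48/28 (H2) depth=28
  + 0.0.0.0/0 (H0) depth=0
  + 65.208.192.0/18 (H2) depth=18
  lookup 244.127.60.48: bits 1111010001111111001111000011 walk d0:H0→d1:-→d2:-→d3:-→d4:-→d5:-→d6:-→d7:-→d8:-→d9:-→d10:-→d11:-→d12:-→d13:-→d14:-→d15:-→d16:-→d17:-→d18:-→d19:-→d20:-→d21:-→d22:H1→d23:-→d24:H0→d25:-→d26:-→d27:-→d28:H2 -> H2
  lookup 234.137.125.213: bits 111 walk d0:H0→d1:-→d2:-→d3:- -> H0
  + 65.208.243.242/31 (H3) depth=31
  + 65.0.0.0/8 (H1) depth=8
  + 65.208.243.240/28 (H1) depth=28
  + 65.208.240.0/22 (H3) depth=22
  + 0.0.0.0/0 (H4) depth=0

== LOOKUPS ==
["H0","H2","H0"]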